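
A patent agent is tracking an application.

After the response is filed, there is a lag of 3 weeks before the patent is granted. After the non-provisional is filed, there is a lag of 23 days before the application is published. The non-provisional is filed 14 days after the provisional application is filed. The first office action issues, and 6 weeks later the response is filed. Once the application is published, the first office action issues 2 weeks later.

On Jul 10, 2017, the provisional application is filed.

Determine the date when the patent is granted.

The provisional application is filed: Jul 10, 2017.
The non-provisional is filed: Jul 10, 2017 + 14 days = Jul 24, 2017.
The application is published: Jul 24, 2017 + 23 days = Aug 16, 2017.
The first office action issues: Aug 16, 2017 + 2 weeks = Aug 30, 2017.
The response is filed: Aug 30, 2017 + 6 weeks = Oct 11, 2017.
The patent is granted: Oct 11, 2017 + 3 weeks = Nov 1, 2017.

Nov 1, 2017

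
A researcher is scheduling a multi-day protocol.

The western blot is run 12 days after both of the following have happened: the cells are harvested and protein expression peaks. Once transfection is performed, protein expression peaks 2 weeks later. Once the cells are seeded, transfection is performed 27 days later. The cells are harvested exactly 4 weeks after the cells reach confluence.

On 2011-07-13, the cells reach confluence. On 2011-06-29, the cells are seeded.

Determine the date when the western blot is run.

The cells reach confluence: Jul 13, 2011.
The cells are harvested: Jul 13, 2011 + 4 weeks = Aug 10, 2011.
The cells are seeded: Jun 29, 2011.
Transfection is performed: Jun 29, 2011 + 27 days = Jul 26, 2011.
Protein expression peaks: Jul 26, 2011 + 2 weeks = Aug 9, 2011.
Both prerequisites met — the cells are harvested (Aug 10, 2011), protein expression peaks (Aug 9, 2011); the later is Aug 10, 2011.
The western blot is run: Aug 10, 2011 + 12 days = Aug 22, 2011.

2011-08-22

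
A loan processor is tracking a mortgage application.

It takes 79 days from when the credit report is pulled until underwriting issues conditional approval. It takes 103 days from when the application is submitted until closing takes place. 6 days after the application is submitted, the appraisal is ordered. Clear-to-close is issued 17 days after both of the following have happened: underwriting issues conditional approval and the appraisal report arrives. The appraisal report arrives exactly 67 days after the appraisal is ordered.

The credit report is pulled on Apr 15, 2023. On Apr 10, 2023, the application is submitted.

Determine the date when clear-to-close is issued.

Jul 20, 2023

The credit report is pulled: Apr 15, 2023.
Underwriting issues conditional approval: Apr 15, 2023 + 79 days = Jul 3, 2023.
The application is submitted: Apr 10, 2023.
The appraisal is ordered: Apr 10, 2023 + 6 days = Apr 16, 2023.
The appraisal report arrives: Apr 16, 2023 + 67 days = Jun 22, 2023.
Both prerequisites met — underwriting issues conditional approval (Jul 3, 2023), the appraisal report arrives (Jun 22, 2023); the later is Jul 3, 2023.
Clear-to-close is issued: Jul 3, 2023 + 17 days = Jul 20, 2023.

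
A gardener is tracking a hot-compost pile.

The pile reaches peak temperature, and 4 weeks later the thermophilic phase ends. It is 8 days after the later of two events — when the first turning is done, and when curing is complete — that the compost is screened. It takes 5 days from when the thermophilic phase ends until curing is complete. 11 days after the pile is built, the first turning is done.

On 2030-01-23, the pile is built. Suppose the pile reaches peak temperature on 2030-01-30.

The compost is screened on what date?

The pile is built: Jan 23, 2030.
The first turning is done: Jan 23, 2030 + 11 days = Feb 3, 2030.
The pile reaches peak temperature: Jan 30, 2030.
The thermophilic phase ends: Jan 30, 2030 + 4 weeks = Feb 27, 2030.
Curing is complete: Feb 27, 2030 + 5 days = Mar 4, 2030.
Both prerequisites met — the first turning is done (Feb 3, 2030), curing is complete (Mar 4, 2030); the later is Mar 4, 2030.
The compost is screened: Mar 4, 2030 + 8 days = Mar 12, 2030.

2030-03-12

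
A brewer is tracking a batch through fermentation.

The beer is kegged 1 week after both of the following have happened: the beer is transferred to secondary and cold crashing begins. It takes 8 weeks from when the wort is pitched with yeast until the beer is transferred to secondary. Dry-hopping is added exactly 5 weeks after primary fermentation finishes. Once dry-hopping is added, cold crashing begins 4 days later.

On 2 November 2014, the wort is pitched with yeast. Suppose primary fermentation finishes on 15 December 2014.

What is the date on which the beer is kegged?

30 January 2015

The wort is pitched with yeast: Nov 2, 2014.
The beer is transferred to secondary: Nov 2, 2014 + 8 weeks = Dec 28, 2014.
Primary fermentation finishes: Dec 15, 2014.
Dry-hopping is added: Dec 15, 2014 + 5 weeks = Jan 19, 2015.
Cold crashing begins: Jan 19, 2015 + 4 days = Jan 23, 2015.
Both prerequisites met — the beer is transferred to secondary (Dec 28, 2014), cold crashing begins (Jan 23, 2015); the later is Jan 23, 2015.
The beer is kegged: Jan 23, 2015 + 1 week = Jan 30, 2015.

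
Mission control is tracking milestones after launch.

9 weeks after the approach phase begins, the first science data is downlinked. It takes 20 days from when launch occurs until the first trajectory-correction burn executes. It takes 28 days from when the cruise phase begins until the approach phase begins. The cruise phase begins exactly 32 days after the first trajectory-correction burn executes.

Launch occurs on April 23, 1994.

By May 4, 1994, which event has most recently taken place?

Launch occurs: Apr 23, 1994.
The first trajectory-correction burn executes: Apr 23, 1994 + 20 days = May 13, 1994.
The cruise phase begins: May 13, 1994 + 32 days = Jun 14, 1994.
The approach phase begins: Jun 14, 1994 + 28 days = Jul 12, 1994.
The first science data is downlinked: Jul 12, 1994 + 9 weeks = Sep 13, 1994.
May 4, 1994 falls between when launch occurs (Apr 23, 1994) and when the first trajectory-correction burn executes (May 13, 1994).

Launch occurs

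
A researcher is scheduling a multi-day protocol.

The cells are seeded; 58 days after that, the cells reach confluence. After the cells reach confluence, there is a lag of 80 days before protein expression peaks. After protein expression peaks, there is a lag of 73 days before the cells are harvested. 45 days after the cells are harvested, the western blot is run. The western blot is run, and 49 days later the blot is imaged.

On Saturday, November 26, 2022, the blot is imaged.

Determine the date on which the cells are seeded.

The blot is imaged: Nov 26, 2022.
The western blot is run: Nov 26, 2022 − 49 days = Oct 8, 2022.
The cells are harvested: Oct 8, 2022 − 45 days = Aug 24, 2022.
Protein expression peaks: Aug 24, 2022 − 73 days = Jun 12, 2022.
The cells reach confluence: Jun 12, 2022 − 80 days = Mar 24, 2022.
The cells are seeded: Mar 24, 2022 − 58 days = Jan 25, 2022.

Tuesday, January 25, 2022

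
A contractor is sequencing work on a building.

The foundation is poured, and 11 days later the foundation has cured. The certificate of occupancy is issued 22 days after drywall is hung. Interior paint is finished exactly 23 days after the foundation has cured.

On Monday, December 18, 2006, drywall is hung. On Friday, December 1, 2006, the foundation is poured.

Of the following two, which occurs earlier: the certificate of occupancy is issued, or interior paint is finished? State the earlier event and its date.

Drywall is hung: Dec 18, 2006.
The certificate of occupancy is issued: Dec 18, 2006 + 22 days = Jan 9, 2007.
The foundation is poured: Dec 1, 2006.
The foundation has cured: Dec 1, 2006 + 11 days = Dec 12, 2006.
Interior paint is finished: Dec 12, 2006 + 23 days = Jan 4, 2007.
Comparing: the certificate of occupancy is issued on Jan 9, 2007 vs interior paint is finished on Jan 4, 2007. Earlier: interior paint is finished.

Interior paint is finished — Thursday, January 4, 2007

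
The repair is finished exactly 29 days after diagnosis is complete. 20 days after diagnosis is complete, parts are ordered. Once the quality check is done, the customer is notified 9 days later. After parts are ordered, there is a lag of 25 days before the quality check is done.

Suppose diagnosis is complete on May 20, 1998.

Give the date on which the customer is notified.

Jul 13, 1998

Diagnosis is complete: May 20, 1998.
Parts are ordered: May 20, 1998 + 20 days = Jun 9, 1998.
The quality check is done: Jun 9, 1998 + 25 days = Jul 4, 1998.
The customer is notified: Jul 4, 1998 + 9 days = Jul 13, 1998.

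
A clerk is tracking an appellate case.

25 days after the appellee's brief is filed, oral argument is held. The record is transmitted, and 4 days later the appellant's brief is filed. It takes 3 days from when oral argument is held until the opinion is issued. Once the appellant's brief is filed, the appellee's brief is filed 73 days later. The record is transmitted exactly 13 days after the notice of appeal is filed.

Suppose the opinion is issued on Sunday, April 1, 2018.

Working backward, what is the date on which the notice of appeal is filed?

The opinion is issued: Apr 1, 2018.
Oral argument is held: Apr 1, 2018 − 3 days = Mar 29, 2018.
The appellee's brief is filed: Mar 29, 2018 − 25 days = Mar 4, 2018.
The appellant's brief is filed: Mar 4, 2018 − 73 days = Dec 21, 2017.
The record is transmitted: Dec 21, 2017 − 4 days = Dec 17, 2017.
The notice of appeal is filed: Dec 17, 2017 − 13 days = Dec 4, 2017.

Monday, December 4, 2017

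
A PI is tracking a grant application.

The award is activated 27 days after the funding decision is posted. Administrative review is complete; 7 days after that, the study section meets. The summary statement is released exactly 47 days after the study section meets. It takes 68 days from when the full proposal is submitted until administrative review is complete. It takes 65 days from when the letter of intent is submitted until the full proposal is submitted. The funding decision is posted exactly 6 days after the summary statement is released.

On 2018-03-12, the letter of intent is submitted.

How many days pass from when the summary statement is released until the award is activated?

33 days

Causal path: the summary statement is released → the funding decision is posted → the award is activated.
Total delay along the path: 6 + 27 = 33 days.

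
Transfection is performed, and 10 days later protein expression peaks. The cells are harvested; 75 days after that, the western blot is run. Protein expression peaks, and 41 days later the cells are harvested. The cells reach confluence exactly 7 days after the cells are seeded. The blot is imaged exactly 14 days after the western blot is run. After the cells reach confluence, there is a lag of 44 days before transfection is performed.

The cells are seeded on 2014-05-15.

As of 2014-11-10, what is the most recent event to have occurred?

The cells are seeded: May 15, 2014.
The cells reach confluence: May 15, 2014 + 7 days = May 22, 2014.
Transfection is performed: May 22, 2014 + 44 days = Jul 5, 2014.
Protein expression peaks: Jul 5, 2014 + 10 days = Jul 15, 2014.
The cells are harvested: Jul 15, 2014 + 41 days = Aug 25, 2014.
The western blot is run: Aug 25, 2014 + 75 days = Nov 8, 2014.
The blot is imaged: Nov 8, 2014 + 14 days = Nov 22, 2014.
Nov 10, 2014 falls between when the western blot is run (Nov 8, 2014) and when the blot is imaged (Nov 22, 2014).

The western blot is run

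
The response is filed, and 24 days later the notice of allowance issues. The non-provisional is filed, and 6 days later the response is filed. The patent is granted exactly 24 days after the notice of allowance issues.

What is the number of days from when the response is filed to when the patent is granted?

48 days

Causal path: the response is filed → the notice of allowance issues → the patent is granted.
Total delay along the path: 24 + 24 = 48 days.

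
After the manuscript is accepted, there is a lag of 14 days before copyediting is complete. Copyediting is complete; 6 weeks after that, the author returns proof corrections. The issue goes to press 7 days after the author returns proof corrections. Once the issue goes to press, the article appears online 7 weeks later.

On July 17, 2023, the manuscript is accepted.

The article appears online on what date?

November 6, 2023

The manuscript is accepted: Jul 17, 2023.
Copyediting is complete: Jul 17, 2023 + 14 days = Jul 31, 2023.
The author returns proof corrections: Jul 31, 2023 + 6 weeks = Sep 11, 2023.
The issue goes to press: Sep 11, 2023 + 7 days = Sep 18, 2023.
The article appears online: Sep 18, 2023 + 7 weeks = Nov 6, 2023.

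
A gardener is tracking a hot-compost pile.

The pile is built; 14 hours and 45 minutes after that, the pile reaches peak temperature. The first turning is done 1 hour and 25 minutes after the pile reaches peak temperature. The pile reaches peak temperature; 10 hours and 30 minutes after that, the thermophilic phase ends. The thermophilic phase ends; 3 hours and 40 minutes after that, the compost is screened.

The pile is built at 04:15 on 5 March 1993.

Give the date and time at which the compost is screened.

09:10 on 6 March 1993

The pile is built: 04:15 Mar 5, 1993.
The pile reaches peak temperature: 04:15 Mar 5, 1993 + 14h45m = 19:00 Mar 5, 1993.
The thermophilic phase ends: 19:00 Mar 5, 1993 + 10h30m = 05:30 Mar 6, 1993.
The compost is screened: 05:30 Mar 6, 1993 + 3h40m = 09:10 Mar 6, 1993.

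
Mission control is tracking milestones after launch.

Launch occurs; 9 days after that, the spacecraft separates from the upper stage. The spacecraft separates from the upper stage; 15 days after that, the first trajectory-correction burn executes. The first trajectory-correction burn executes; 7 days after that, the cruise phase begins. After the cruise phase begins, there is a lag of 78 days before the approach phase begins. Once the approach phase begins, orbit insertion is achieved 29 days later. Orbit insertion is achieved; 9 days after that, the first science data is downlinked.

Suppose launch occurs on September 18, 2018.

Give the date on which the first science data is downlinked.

Launch occurs: Sep 18, 2018.
The spacecraft separates from the upper stage: Sep 18, 2018 + 9 days = Sep 27, 2018.
The first trajectory-correction burn executes: Sep 27, 2018 + 15 days = Oct 12, 2018.
The cruise phase begins: Oct 12, 2018 + 7 days = Oct 19, 2018.
The approach phase begins: Oct 19, 2018 + 78 days = Jan 5, 2019.
Orbit insertion is achieved: Jan 5, 2019 + 29 days = Feb 3, 2019.
The first science data is downlinked: Feb 3, 2019 + 9 days = Feb 12, 2019.

February 12, 2019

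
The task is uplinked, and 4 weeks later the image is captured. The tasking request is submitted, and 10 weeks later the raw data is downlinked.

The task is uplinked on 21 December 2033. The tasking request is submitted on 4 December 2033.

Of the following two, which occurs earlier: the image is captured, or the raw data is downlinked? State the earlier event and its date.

The image is captured — 18 January 2034

The task is uplinked: Dec 21, 2033.
The image is captured: Dec 21, 2033 + 4 weeks = Jan 18, 2034.
The tasking request is submitted: Dec 4, 2033.
The raw data is downlinked: Dec 4, 2033 + 10 weeks = Feb 12, 2034.
Comparing: the image is captured on Jan 18, 2034 vs the raw data is downlinked on Feb 12, 2034. Earlier: the image is captured.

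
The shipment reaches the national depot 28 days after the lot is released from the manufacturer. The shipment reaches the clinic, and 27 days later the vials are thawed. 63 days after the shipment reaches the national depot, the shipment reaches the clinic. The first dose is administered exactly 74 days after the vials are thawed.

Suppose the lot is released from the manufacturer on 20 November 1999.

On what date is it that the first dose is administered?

The lot is released from the manufacturer: Nov 20, 1999.
The shipment reaches the national depot: Nov 20, 1999 + 28 days = Dec 18, 1999.
The shipment reaches the clinic: Dec 18, 1999 + 63 days = Feb 19, 2000.
The vials are thawed: Feb 19, 2000 + 27 days = Mar 17, 2000.
The first dose is administered: Mar 17, 2000 + 74 days = May 30, 2000.

30 May 2000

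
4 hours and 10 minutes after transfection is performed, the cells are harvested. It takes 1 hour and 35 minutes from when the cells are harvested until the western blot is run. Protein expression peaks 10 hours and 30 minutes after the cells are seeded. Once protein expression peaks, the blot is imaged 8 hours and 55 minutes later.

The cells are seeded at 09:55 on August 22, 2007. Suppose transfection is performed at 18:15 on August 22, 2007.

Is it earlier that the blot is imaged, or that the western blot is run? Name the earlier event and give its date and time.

The western blot is run — 00:00 on August 23, 2007

The cells are seeded: 09:55 Aug 22, 2007.
Protein expression peaks: 09:55 Aug 22, 2007 + 10h30m = 20:25 Aug 22, 2007.
The blot is imaged: 20:25 Aug 22, 2007 + 8h55m = 05:20 Aug 23, 2007.
Transfection is performed: 18:15 Aug 22, 2007.
The cells are harvested: 18:15 Aug 22, 2007 + 4h10m = 22:25 Aug 22, 2007.
The western blot is run: 22:25 Aug 22, 2007 + 1h35m = 00:00 Aug 23, 2007.
Comparing: the blot is imaged at 05:20 Aug 23, 2007 vs the western blot is run at 00:00 Aug 23, 2007. Earlier: the western blot is run.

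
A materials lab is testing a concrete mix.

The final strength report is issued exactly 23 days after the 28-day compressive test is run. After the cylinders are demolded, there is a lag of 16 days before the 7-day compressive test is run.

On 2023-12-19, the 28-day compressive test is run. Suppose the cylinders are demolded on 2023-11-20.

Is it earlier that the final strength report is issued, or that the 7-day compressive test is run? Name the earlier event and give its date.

The 28-day compressive test is run: Dec 19, 2023.
The final strength report is issued: Dec 19, 2023 + 23 days = Jan 11, 2024.
The cylinders are demolded: Nov 20, 2023.
The 7-day compressive test is run: Nov 20, 2023 + 16 days = Dec 6, 2023.
Comparing: the final strength report is issued on Jan 11, 2024 vs the 7-day compressive test is run on Dec 6, 2023. Earlier: the 7-day compressive test is run.

The 7-day compressive test is run — 2023-12-06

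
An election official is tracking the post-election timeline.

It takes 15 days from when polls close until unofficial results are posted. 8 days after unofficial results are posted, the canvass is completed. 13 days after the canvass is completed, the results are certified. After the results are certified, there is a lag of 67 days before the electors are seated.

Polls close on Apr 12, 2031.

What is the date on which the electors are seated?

Polls close: Apr 12, 2031.
Unofficial results are posted: Apr 12, 2031 + 15 days = Apr 27, 2031.
The canvass is completed: Apr 27, 2031 + 8 days = May 5, 2031.
The results are certified: May 5, 2031 + 13 days = May 18, 2031.
The electors are seated: May 18, 2031 + 67 days = Jul 24, 2031.

Jul 24, 2031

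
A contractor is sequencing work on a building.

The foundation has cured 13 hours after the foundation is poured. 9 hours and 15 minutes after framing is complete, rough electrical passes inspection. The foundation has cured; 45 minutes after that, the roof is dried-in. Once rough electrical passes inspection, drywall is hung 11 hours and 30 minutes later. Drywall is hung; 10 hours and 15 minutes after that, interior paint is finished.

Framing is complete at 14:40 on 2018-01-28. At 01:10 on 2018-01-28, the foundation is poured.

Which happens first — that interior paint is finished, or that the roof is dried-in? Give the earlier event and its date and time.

The roof is dried-in — 14:55 on 2018-01-28

Framing is complete: 14:40 Jan 28, 2018.
Rough electrical passes inspection: 14:40 Jan 28, 2018 + 9h15m = 23:55 Jan 28, 2018.
Drywall is hung: 23:55 Jan 28, 2018 + 11h30m = 11:25 Jan 29, 2018.
Interior paint is finished: 11:25 Jan 29, 2018 + 10h15m = 21:40 Jan 29, 2018.
The foundation is poured: 01:10 Jan 28, 2018.
The foundation has cured: 01:10 Jan 28, 2018 + 13h = 14:10 Jan 28, 2018.
The roof is dried-in: 14:10 Jan 28, 2018 + 45m = 14:55 Jan 28, 2018.
Comparing: interior paint is finished at 21:40 Jan 29, 2018 vs the roof is dried-in at 14:55 Jan 28, 2018. Earlier: the roof is dried-in.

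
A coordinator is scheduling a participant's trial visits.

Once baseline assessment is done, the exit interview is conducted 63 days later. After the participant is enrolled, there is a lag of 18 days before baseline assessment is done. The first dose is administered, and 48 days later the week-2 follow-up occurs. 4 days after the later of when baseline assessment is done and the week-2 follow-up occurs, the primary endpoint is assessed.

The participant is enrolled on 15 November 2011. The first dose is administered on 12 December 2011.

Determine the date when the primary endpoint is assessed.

The participant is enrolled: Nov 15, 2011.
Baseline assessment is done: Nov 15, 2011 + 18 days = Dec 3, 2011.
The first dose is administered: Dec 12, 2011.
The week-2 follow-up occurs: Dec 12, 2011 + 48 days = Jan 29, 2012.
Both prerequisites met — baseline assessment is done (Dec 3, 2011), the week-2 follow-up occurs (Jan 29, 2012); the later is Jan 29, 2012.
The primary endpoint is assessed: Jan 29, 2012 + 4 days = Feb 2, 2012.

2 February 2012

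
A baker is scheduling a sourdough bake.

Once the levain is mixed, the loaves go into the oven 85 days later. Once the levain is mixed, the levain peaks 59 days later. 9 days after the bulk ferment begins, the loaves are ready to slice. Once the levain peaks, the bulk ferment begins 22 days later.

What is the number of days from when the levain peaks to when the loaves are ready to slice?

Causal path: the levain peaks → the bulk ferment begins → the loaves are ready to slice.
Total delay along the path: 22 + 9 = 31 days.

31 days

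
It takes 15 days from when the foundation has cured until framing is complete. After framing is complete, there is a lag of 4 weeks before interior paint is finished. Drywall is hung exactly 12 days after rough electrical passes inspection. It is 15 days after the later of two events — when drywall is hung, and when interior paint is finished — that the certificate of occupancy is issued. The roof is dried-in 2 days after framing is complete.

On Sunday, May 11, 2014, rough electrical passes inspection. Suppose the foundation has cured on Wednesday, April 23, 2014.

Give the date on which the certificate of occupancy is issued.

Friday, June 20, 2014

Rough electrical passes inspection: May 11, 2014.
Drywall is hung: May 11, 2014 + 12 days = May 23, 2014.
The foundation has cured: Apr 23, 2014.
Framing is complete: Apr 23, 2014 + 15 days = May 8, 2014.
Interior paint is finished: May 8, 2014 + 4 weeks = Jun 5, 2014.
Both prerequisites met — drywall is hung (May 23, 2014), interior paint is finished (Jun 5, 2014); the later is Jun 5, 2014.
The certificate of occupancy is issued: Jun 5, 2014 + 15 days = Jun 20, 2014.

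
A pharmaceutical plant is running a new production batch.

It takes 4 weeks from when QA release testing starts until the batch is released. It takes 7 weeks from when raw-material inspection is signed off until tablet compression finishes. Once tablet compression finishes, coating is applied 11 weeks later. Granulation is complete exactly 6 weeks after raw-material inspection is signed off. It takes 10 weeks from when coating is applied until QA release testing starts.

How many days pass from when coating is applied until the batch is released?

98 days

Causal path: coating is applied → QA release testing starts → the batch is released.
Total delay along the path: 10 + 4 weeks = 14 weeks = 98 days.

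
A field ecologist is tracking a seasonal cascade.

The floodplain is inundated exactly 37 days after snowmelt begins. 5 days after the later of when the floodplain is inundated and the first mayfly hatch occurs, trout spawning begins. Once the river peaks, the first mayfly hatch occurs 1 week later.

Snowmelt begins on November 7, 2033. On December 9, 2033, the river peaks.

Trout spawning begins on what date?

December 21, 2033

Snowmelt begins: Nov 7, 2033.
The floodplain is inundated: Nov 7, 2033 + 37 days = Dec 14, 2033.
The river peaks: Dec 9, 2033.
The first mayfly hatch occurs: Dec 9, 2033 + 1 week = Dec 16, 2033.
Both prerequisites met — the floodplain is inundated (Dec 14, 2033), the first mayfly hatch occurs (Dec 16, 2033); the later is Dec 16, 2033.
Trout spawning begins: Dec 16, 2033 + 5 days = Dec 21, 2033.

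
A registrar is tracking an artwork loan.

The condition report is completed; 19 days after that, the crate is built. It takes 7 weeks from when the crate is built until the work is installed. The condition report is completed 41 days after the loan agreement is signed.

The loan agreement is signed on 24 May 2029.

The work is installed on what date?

10 September 2029

The loan agreement is signed: May 24, 2029.
The condition report is completed: May 24, 2029 + 41 days = Jul 4, 2029.
The crate is built: Jul 4, 2029 + 19 days = Jul 23, 2029.
The work is installed: Jul 23, 2029 + 7 weeks = Sep 10, 2029.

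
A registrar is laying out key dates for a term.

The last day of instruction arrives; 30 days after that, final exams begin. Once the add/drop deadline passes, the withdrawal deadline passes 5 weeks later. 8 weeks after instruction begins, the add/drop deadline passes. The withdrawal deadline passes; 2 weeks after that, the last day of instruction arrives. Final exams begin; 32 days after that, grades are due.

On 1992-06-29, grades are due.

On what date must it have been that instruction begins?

1992-01-14

Grades are due: Jun 29, 1992.
Final exams begin: Jun 29, 1992 − 32 days = May 28, 1992.
The last day of instruction arrives: May 28, 1992 − 30 days = Apr 28, 1992.
The withdrawal deadline passes: Apr 28, 1992 − 2 weeks = Apr 14, 1992.
The add/drop deadline passes: Apr 14, 1992 − 5 weeks = Mar 10, 1992.
Instruction begins: Mar 10, 1992 − 8 weeks = Jan 14, 1992.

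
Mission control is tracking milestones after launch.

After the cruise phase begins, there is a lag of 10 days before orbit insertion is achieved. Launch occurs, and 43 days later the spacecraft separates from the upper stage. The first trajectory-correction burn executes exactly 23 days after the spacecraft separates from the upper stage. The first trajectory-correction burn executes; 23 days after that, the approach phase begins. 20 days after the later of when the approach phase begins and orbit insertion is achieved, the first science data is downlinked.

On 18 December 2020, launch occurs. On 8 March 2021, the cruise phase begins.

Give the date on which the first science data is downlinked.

Launch occurs: Dec 18, 2020.
The spacecraft separates from the upper stage: Dec 18, 2020 + 43 days = Jan 30, 2021.
The first trajectory-correction burn executes: Jan 30, 2021 + 23 days = Feb 22, 2021.
The approach phase begins: Feb 22, 2021 + 23 days = Mar 17, 2021.
The cruise phase begins: Mar 8, 2021.
Orbit insertion is achieved: Mar 8, 2021 + 10 days = Mar 18, 2021.
Both prerequisites met — the approach phase begins (Mar 17, 2021), orbit insertion is achieved (Mar 18, 2021); the later is Mar 18, 2021.
The first science data is downlinked: Mar 18, 2021 + 20 days = Apr 7, 2021.

7 April 2021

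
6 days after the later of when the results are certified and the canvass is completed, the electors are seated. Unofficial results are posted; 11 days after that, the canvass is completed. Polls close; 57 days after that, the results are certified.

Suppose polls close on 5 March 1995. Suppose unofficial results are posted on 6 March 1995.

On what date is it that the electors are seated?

Polls close: Mar 5, 1995.
The results are certified: Mar 5, 1995 + 57 days = May 1, 1995.
Unofficial results are posted: Mar 6, 1995.
The canvass is completed: Mar 6, 1995 + 11 days = Mar 17, 1995.
Both prerequisites met — the results are certified (May 1, 1995), the canvass is completed (Mar 17, 1995); the later is May 1, 1995.
The electors are seated: May 1, 1995 + 6 days = May 7, 1995.

7 May 1995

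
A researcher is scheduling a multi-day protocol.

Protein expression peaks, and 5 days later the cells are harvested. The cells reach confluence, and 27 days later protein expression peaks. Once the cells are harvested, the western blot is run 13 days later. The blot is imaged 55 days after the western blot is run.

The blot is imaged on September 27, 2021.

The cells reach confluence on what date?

The blot is imaged: Sep 27, 2021.
The western blot is run: Sep 27, 2021 − 55 days = Aug 3, 2021.
The cells are harvested: Aug 3, 2021 − 13 days = Jul 21, 2021.
Protein expression peaks: Jul 21, 2021 − 5 days = Jul 16, 2021.
The cells reach confluence: Jul 16, 2021 − 27 days = Jun 19, 2021.

June 19, 2021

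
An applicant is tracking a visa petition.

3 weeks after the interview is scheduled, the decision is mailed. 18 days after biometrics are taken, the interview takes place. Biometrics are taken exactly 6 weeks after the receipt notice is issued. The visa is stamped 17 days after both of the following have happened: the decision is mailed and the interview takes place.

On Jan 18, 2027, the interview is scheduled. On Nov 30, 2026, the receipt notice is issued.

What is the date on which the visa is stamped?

Feb 25, 2027

The interview is scheduled: Jan 18, 2027.
The decision is mailed: Jan 18, 2027 + 3 weeks = Feb 8, 2027.
The receipt notice is issued: Nov 30, 2026.
Biometrics are taken: Nov 30, 2026 + 6 weeks = Jan 11, 2027.
The interview takes place: Jan 11, 2027 + 18 days = Jan 29, 2027.
Both prerequisites met — the decision is mailed (Feb 8, 2027), the interview takes place (Jan 29, 2027); the later is Feb 8, 2027.
The visa is stamped: Feb 8, 2027 + 17 days = Feb 25, 2027.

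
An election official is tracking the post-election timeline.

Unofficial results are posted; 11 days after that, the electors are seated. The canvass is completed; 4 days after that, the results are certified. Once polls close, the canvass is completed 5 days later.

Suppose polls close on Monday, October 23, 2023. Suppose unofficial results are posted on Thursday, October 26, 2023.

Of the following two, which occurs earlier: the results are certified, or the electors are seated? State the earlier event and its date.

Polls close: Oct 23, 2023.
The canvass is completed: Oct 23, 2023 + 5 days = Oct 28, 2023.
The results are certified: Oct 28, 2023 + 4 days = Nov 1, 2023.
Unofficial results are posted: Oct 26, 2023.
The electors are seated: Oct 26, 2023 + 11 days = Nov 6, 2023.
Comparing: the results are certified on Nov 1, 2023 vs the electors are seated on Nov 6, 2023. Earlier: the results are certified.

The results are certified — Wednesday, November 1, 2023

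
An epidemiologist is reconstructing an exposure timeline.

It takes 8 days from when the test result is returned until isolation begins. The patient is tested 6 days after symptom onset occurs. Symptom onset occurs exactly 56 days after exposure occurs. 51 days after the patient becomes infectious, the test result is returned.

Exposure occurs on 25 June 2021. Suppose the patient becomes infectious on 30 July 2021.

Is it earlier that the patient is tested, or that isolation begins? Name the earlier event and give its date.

Exposure occurs: Jun 25, 2021.
Symptom onset occurs: Jun 25, 2021 + 56 days = Aug 20, 2021.
The patient is tested: Aug 20, 2021 + 6 days = Aug 26, 2021.
The patient becomes infectious: Jul 30, 2021.
The test result is returned: Jul 30, 2021 + 51 days = Sep 19, 2021.
Isolation begins: Sep 19, 2021 + 8 days = Sep 27, 2021.
Comparing: the patient is tested on Aug 26, 2021 vs isolation begins on Sep 27, 2021. Earlier: the patient is tested.

The patient is tested — 26 August 2021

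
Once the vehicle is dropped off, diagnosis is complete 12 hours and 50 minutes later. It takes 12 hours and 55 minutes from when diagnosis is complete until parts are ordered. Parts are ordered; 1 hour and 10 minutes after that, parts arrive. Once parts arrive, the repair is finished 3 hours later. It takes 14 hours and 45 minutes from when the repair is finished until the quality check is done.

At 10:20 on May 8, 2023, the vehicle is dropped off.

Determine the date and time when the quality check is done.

The vehicle is dropped off: 10:20 May 8, 2023.
Diagnosis is complete: 10:20 May 8, 2023 + 12h50m = 23:10 May 8, 2023.
Parts are ordered: 23:10 May 8, 2023 + 12h55m = 12:05 May 9, 2023.
Parts arrive: 12:05 May 9, 2023 + 1h10m = 13:15 May 9, 2023.
The repair is finished: 13:15 May 9, 2023 + 3h = 16:15 May 9, 2023.
The quality check is done: 16:15 May 9, 2023 + 14h45m = 07:00 May 10, 2023.

07:00 on May 10, 2023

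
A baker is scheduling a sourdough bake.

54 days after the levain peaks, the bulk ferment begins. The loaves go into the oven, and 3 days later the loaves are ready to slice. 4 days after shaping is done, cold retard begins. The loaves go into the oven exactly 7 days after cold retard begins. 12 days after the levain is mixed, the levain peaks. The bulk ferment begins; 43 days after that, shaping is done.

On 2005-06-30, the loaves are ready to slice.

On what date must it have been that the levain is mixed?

2005-02-27

The loaves are ready to slice: Jun 30, 2005.
The loaves go into the oven: Jun 30, 2005 − 3 days = Jun 27, 2005.
Cold retard begins: Jun 27, 2005 − 7 days = Jun 20, 2005.
Shaping is done: Jun 20, 2005 − 4 days = Jun 16, 2005.
The bulk ferment begins: Jun 16, 2005 − 43 days = May 4, 2005.
The levain peaks: May 4, 2005 − 54 days = Mar 11, 2005.
The levain is mixed: Mar 11, 2005 − 12 days = Feb 27, 2005.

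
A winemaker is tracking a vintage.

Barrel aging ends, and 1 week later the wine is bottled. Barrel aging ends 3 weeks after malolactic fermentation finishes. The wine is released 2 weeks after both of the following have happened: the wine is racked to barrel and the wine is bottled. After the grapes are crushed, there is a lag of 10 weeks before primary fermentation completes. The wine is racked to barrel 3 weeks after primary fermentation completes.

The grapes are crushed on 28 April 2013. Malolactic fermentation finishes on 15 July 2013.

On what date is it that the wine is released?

26 August 2013

The grapes are crushed: Apr 28, 2013.
Primary fermentation completes: Apr 28, 2013 + 10 weeks = Jul 7, 2013.
The wine is racked to barrel: Jul 7, 2013 + 3 weeks = Jul 28, 2013.
Malolactic fermentation finishes: Jul 15, 2013.
Barrel aging ends: Jul 15, 2013 + 3 weeks = Aug 5, 2013.
The wine is bottled: Aug 5, 2013 + 1 week = Aug 12, 2013.
Both prerequisites met — the wine is racked to barrel (Jul 28, 2013), the wine is bottled (Aug 12, 2013); the later is Aug 12, 2013.
The wine is released: Aug 12, 2013 + 2 weeks = Aug 26, 2013.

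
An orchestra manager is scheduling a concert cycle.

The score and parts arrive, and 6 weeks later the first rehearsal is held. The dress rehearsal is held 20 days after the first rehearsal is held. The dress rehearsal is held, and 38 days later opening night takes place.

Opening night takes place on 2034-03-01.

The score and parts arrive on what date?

Opening night takes place: Mar 1, 2034.
The dress rehearsal is held: Mar 1, 2034 − 38 days = Jan 22, 2034.
The first rehearsal is held: Jan 22, 2034 − 20 days = Jan 2, 2034.
The score and parts arrive: Jan 2, 2034 − 6 weeks = Nov 21, 2033.

2033-11-21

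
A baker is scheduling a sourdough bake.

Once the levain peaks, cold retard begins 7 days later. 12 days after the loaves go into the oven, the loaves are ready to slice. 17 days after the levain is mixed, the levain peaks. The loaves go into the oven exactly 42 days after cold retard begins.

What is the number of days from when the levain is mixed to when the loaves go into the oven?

Causal path: the levain is mixed → the levain peaks → cold retard begins → the loaves go into the oven.
Total delay along the path: 17 + 7 + 42 = 66 days.

66 days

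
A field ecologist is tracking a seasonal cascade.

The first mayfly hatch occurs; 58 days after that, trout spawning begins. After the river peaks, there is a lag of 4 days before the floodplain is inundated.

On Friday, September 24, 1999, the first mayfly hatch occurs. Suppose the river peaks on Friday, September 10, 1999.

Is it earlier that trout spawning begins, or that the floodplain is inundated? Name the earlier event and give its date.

The first mayfly hatch occurs: Sep 24, 1999.
Trout spawning begins: Sep 24, 1999 + 58 days = Nov 21, 1999.
The river peaks: Sep 10, 1999.
The floodplain is inundated: Sep 10, 1999 + 4 days = Sep 14, 1999.
Comparing: trout spawning begins on Nov 21, 1999 vs the floodplain is inundated on Sep 14, 1999. Earlier: the floodplain is inundated.

The floodplain is inundated — Tuesday, September 14, 1999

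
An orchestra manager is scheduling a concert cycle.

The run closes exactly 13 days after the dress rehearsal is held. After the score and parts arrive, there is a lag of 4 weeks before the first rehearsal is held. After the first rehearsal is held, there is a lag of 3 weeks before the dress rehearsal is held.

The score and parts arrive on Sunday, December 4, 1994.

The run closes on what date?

The score and parts arrive: Dec 4, 1994.
The first rehearsal is held: Dec 4, 1994 + 4 weeks = Jan 1, 1995.
The dress rehearsal is held: Jan 1, 1995 + 3 weeks = Jan 22, 1995.
The run closes: Jan 22, 1995 + 13 days = Feb 4, 1995.

Saturday, February 4, 1995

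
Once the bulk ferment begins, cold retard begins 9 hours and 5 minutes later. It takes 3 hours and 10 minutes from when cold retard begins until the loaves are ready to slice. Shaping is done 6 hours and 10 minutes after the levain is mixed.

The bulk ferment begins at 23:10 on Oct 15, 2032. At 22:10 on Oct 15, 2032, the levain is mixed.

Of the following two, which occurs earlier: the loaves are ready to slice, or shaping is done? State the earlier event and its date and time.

Shaping is done — 04:20 on Oct 16, 2032

The bulk ferment begins: 23:10 Oct 15, 2032.
Cold retard begins: 23:10 Oct 15, 2032 + 9h05m = 08:15 Oct 16, 2032.
The loaves are ready to slice: 08:15 Oct 16, 2032 + 3h10m = 11:25 Oct 16, 2032.
The levain is mixed: 22:10 Oct 15, 2032.
Shaping is done: 22:10 Oct 15, 2032 + 6h10m = 04:20 Oct 16, 2032.
Comparing: the loaves are ready to slice at 11:25 Oct 16, 2032 vs shaping is done at 04:20 Oct 16, 2032. Earlier: shaping is done.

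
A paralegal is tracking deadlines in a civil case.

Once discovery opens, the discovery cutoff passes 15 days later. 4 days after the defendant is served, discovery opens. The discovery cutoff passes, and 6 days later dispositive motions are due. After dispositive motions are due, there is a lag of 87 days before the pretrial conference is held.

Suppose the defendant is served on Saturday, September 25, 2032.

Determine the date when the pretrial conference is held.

The defendant is served: Sep 25, 2032.
Discovery opens: Sep 25, 2032 + 4 days = Sep 29, 2032.
The discovery cutoff passes: Sep 29, 2032 + 15 days = Oct 14, 2032.
Dispositive motions are due: Oct 14, 2032 + 6 days = Oct 20, 2032.
The pretrial conference is held: Oct 20, 2032 + 87 days = Jan 15, 2033.

Saturday, January 15, 2033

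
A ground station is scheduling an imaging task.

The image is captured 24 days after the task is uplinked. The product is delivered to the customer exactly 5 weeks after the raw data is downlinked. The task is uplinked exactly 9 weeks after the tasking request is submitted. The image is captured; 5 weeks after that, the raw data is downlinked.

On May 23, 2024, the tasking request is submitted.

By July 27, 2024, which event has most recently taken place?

The tasking request is submitted: May 23, 2024.
The task is uplinked: May 23, 2024 + 9 weeks = Jul 25, 2024.
The image is captured: Jul 25, 2024 + 24 days = Aug 18, 2024.
The raw data is downlinked: Aug 18, 2024 + 5 weeks = Sep 22, 2024.
The product is delivered to the customer: Sep 22, 2024 + 5 weeks = Oct 27, 2024.
Jul 27, 2024 falls between when the task is uplinked (Jul 25, 2024) and when the image is captured (Aug 18, 2024).

The task is uplinked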